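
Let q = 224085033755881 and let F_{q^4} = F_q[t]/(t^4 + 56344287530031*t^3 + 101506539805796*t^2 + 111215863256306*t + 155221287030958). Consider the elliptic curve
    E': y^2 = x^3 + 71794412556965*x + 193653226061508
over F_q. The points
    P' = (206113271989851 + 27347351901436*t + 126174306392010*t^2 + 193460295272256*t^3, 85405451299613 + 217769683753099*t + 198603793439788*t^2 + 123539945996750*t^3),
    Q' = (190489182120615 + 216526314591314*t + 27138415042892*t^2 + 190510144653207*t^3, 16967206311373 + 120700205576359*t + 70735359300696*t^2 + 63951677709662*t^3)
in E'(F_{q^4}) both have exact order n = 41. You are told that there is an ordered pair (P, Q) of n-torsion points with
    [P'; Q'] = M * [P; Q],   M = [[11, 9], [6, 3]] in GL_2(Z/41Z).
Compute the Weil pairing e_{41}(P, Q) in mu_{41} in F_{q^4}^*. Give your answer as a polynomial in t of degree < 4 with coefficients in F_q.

61010160253377 + 52078566059716*t + 104451749878817*t^2 + 83621830431473*t^3

Alternating bilinearity on E[41] (values in mu_{41} in F_{224085033755881^4}) gives e(P',Q') = e(P,Q)^det(M).
11*3 - 9*6 = -21; reduced mod 41: det = 20, inverse 39.
Run Miller on y^2=x^3+71794412556965*x+193653226061508 over F_{224085033755881}: ladder 101001 (6 bits); e = f_P(D_Q)/f_Q(D_P).
The quotient is 16466835460648 + 84772816276065*t + 85965168558025*t^2 + 15812311427975*t^3.
Thus e_{41}(P,Q) = 61010160253377 + 52078566059716*t + 104451749878817*t^2 + 83621830431473*t^3.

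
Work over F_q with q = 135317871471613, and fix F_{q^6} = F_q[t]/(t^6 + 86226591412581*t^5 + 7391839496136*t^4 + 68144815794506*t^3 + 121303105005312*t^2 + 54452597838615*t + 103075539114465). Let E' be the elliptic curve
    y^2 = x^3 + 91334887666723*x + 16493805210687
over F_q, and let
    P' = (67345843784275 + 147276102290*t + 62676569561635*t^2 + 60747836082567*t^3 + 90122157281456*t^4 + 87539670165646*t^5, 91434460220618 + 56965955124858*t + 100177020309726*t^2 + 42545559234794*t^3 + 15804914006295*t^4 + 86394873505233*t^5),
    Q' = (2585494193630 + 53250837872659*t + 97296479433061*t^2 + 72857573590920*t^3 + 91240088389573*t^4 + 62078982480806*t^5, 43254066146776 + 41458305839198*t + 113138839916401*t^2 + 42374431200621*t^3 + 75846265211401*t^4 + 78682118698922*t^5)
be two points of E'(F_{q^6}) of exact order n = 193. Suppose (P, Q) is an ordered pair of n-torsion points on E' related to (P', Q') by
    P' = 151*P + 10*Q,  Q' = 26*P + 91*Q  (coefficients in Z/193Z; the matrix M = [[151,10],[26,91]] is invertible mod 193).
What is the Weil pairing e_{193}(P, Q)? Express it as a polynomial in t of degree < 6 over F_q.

e_{193} is bilinear + alternating on E[193], so e_{193}(151*P + 10*Q, 26*P + 91*Q) = e_{193}(P,Q)^(151*91-10*26).
Hence e(P,Q) = e(P',Q')^{173} where 173 = 164^{-1} mod 193.
Double-and-add over 11000001: 8-1 doublings, 3-1 additions; each step l_{T,T}/v_{2T} or l_{T,P'}/v at Q'+S for random S.
e_{193}(P',Q') = 33365061972582 + 16827401051873*t + 46680165916933*t^2 + 28523729089409*t^3 + 110411311057552*t^4 + 22134818880526*t^5.
(33365061972582 + 16827401051873*t + 46680165916933*t^2 + 28523729089409*t^3 + 110411311057552*t^4 + 22134818880526*t^5)^{173} mod (135317871471613,f) = 107285540682457 + 100937696252405*t + 9762311566886*t^2 + 73276581572097*t^3 + 59267258486206*t^4 + 51717727784345*t^5.

107285540682457 + 100937696252405*t + 9762311566886*t^2 + 73276581572097*t^3 + 59267258486206*t^4 + 51717727784345*t^5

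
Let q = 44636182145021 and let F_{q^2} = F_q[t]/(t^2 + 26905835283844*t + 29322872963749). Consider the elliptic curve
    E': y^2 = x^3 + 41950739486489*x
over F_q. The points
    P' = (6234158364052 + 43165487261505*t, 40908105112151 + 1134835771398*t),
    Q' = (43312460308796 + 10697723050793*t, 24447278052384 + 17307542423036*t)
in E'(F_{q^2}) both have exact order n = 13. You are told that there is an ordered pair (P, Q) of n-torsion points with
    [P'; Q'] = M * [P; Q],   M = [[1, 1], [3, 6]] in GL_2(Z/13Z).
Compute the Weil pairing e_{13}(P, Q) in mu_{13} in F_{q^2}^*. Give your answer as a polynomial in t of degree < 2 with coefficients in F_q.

10043490816701 + 42743241396363*t

Alternating bilinearity on E[13] (values in mu_{13} in F_{44636182145021^2}) gives e(P',Q') = e(P,Q)^det(M).
So e_{13}(P,Q) = e_{13}(P',Q')^{9}, since 3*9 = 1 mod 13.
Build f_{13,P'} and f_{13,Q'} via the 4-bit ladder of 13=1101_2; evaluate at shifted divisors; quotient in F_{44636182145021^2}.
So e_{13}(P',Q') = 13098097040081 + 34951202632915*t.
Thus e_{13}(P,Q) = 10043490816701 + 42743241396363*t.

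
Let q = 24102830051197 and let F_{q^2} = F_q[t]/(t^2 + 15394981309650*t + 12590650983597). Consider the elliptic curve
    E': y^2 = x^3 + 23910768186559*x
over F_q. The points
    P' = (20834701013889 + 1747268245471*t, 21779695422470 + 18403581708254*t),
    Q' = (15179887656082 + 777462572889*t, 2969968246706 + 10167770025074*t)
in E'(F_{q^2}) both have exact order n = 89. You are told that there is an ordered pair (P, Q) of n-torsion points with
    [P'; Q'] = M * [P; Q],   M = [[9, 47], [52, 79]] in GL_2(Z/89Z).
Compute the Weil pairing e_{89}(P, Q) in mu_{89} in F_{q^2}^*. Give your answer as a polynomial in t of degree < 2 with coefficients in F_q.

15465801344496 + 2059994624480*t

The 89-Weil pairing on E[89] over F_{24102830051197} is alternating-bilinear: e_{89}(P',Q') = e_{89}(P,Q)^det(M).
det M = 9*79 - 47*52 = -1733 = 47 (mod 89); 47^{-1} = 36 (mod 89).
Build f_{89,P'} and f_{89,Q'} via the 7-bit ladder of 89=1011001_2; evaluate at shifted divisors; quotient in F_{24102830051197^2}.
e_{89}(P',Q') = 3638587885862 + 10030575895895*t.
Raise to 36: e(P,Q) = 15465801344496 + 2059994624480*t in mu_{89}.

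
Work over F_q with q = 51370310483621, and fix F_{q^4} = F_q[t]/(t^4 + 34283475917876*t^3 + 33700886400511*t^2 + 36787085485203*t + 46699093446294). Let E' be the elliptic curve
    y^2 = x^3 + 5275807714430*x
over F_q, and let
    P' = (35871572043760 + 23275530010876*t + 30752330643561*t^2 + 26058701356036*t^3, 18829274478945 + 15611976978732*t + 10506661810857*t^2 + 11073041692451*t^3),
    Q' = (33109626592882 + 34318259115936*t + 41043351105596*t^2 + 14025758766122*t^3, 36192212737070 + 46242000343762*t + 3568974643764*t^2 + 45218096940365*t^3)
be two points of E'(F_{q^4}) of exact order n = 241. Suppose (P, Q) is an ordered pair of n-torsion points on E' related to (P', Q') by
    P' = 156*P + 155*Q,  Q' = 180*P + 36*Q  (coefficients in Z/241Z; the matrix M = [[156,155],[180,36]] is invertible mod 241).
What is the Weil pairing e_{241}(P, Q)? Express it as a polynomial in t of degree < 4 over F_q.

Since e_{241}(P,P)=e_{241}(Q,Q)=1 and e_{241}(Q,P)=e_{241}(P,Q)^{-1}, expanding e_{241}(156*P + 155*Q,180*P + 36*Q) leaves e(P,Q)^det(M).
det M = 156*36 - 155*180 = -22284 = 129 (mod 241); 129^{-1} = 71 (mod 241).
Run Miller on y^2=x^3+5275807714430*x over F_{51370310483621}: ladder 11110001 (8 bits); e = f_P(D_Q)/f_Q(D_P).
f_P(D_Q)/f_Q(D_P) = 11880797367970 + 14285604741251*t + 15087957149014*t^2 + 26505569704959*t^3.
Finally e_{241}(P,Q) = 27413489977634 + 16343156081622*t + 46598964389823*t^2 + 44507634887684*t^3.

27413489977634 + 16343156081622*t + 46598964389823*t^2 + 44507634887684*t^3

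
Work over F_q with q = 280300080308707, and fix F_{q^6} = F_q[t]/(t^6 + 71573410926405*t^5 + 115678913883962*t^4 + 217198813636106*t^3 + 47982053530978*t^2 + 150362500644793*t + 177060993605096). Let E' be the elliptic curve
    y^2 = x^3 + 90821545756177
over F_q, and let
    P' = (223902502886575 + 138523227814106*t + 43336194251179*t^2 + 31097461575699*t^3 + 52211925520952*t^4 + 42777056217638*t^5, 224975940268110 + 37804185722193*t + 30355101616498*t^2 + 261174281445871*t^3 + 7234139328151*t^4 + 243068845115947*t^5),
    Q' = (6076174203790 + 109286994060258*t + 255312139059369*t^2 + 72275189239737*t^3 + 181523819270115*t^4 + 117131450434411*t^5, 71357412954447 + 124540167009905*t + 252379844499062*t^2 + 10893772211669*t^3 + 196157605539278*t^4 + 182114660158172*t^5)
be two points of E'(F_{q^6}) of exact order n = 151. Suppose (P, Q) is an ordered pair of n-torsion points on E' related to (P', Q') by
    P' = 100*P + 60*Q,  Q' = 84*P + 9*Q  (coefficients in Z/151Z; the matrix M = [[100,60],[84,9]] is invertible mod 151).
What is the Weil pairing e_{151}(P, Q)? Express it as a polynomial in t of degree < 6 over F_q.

214057434963131 + 86872216988565*t + 98994488826485*t^2 + 142428089921326*t^3 + 85077250278310*t^4 + 84814432712019*t^5

Alternating bilinearity on E[151] (values in mu_{151} in F_{280300080308707^6}) gives e(P',Q') = e(P,Q)^det(M).
det(M) mod 151 = 88; its inverse in (Z/151)^* is 139 (check: 88*139 mod 151 = 1).
Miller loop for e_{151} over F_{280300080308707^6}: bits of 151 = 10010111; 7 double steps + 4 add steps, l/v at each.
Miller gives e_{151}(P',Q') = 262347402551875 + 236557682129769*t + 159331759252922*t^2 + 2224294546906*t^3 + 117085227778135*t^4 + 141663815137435*t^5 in F_{280300080308707^6}.
Finally e_{151}(P,Q) = 214057434963131 + 86872216988565*t + 98994488826485*t^2 + 142428089921326*t^3 + 85077250278310*t^4 + 84814432712019*t^5.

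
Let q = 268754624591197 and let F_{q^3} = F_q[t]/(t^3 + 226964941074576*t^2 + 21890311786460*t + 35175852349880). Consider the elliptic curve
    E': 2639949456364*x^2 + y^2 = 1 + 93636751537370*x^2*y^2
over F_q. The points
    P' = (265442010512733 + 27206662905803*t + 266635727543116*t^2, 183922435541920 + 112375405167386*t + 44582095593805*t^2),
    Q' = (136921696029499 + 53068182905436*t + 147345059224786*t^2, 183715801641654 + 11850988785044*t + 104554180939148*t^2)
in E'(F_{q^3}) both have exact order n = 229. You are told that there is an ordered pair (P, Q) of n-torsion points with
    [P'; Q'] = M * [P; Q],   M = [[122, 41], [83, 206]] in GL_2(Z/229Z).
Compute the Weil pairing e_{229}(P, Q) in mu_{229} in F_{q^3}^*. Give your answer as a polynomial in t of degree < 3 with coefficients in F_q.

52673923992289 + 162991258750486*t + 40149062829756*t^2

Alternating bilinearity on E[229] (values in mu_{229} in F_{268754624591197^3}) gives e(P',Q') = e(P,Q)^det(M).
So e_{229}(P,Q) = e_{229}(P',Q')^{44}, since 203*44 = 1 mod 229.
Edwards->Montgomery: u=(1+y)/(1-y), v=u/x -> 58142459175115v^2=u^3+147452640650692u^2+u; then x_W=111628111775347u+16046116832289: y^2=x^3+243104261951797*x+155882526633350.
Miller loop for e_{229} over F_{268754624591197^3}: bits of 229 = 11100101; 7 double steps + 4 add steps, l/v at each.
f_P(D_Q)/f_Q(D_P) = 112569640717047 + 223954525387982*t + 259042370823530*t^2.
Thus e_{229}(P,Q) = 52673923992289 + 162991258750486*t + 40149062829756*t^2.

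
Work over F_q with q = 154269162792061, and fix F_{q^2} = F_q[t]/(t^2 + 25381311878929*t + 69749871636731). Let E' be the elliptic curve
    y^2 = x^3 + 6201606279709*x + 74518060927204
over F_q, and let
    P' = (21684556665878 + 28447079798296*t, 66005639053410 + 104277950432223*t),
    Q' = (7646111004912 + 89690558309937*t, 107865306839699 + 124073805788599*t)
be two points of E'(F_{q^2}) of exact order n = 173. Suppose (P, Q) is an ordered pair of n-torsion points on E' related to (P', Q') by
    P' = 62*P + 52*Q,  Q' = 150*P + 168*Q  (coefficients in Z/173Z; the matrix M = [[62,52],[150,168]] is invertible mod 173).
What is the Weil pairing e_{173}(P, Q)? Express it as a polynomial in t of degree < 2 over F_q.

112588933342186 + 28635661784279*t

Alternating bilinearity on E[173] (values in mu_{173} in F_{154269162792061^2}) gives e(P',Q') = e(P,Q)^det(M).
So e_{173}(P,Q) = e_{173}(P',Q')^{33}, since 21*33 = 1 mod 173.
Build f_{173,P'} and f_{173,Q'} via the 8-bit ladder of 173=10101101_2; evaluate at shifted divisors; quotient in F_{154269162792061^2}.
So e_{173}(P',Q') = 141156972853313 + 96775748455158*t.
Raise to 33: e(P,Q) = 112588933342186 + 28635661784279*t in mu_{173}.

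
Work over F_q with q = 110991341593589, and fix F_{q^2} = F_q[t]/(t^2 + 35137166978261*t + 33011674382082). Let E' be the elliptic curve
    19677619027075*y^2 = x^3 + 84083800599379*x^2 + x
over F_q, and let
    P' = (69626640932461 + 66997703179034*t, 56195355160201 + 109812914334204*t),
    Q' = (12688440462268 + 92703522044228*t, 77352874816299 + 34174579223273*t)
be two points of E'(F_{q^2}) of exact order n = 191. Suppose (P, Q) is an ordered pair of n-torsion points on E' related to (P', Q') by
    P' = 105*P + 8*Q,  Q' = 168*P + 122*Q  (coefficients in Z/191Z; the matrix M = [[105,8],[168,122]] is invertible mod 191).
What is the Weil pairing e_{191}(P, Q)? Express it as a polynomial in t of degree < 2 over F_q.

93912657062607 + 59336481220926*t

e_{191}(aP+bQ,cP+dQ) = e_{191}(P,Q)^(ad-bc); with (a,b,c,d)=(105,8,168,122) this gives the det-191 law.
det(M) mod 191 = 6; its inverse in (Z/191)^* is 32 (check: 6*32 mod 191 = 1).
Montgomery->Weierstrass: x_W = 1492563471612*x+43967173596354, y_W=1492563471612*y on F_{110991341593589}; lands on y^2=x^3+73033423436264*x+11318454396620.
Double-and-add over 10111111: 8-1 doublings, 7-1 additions; each step l_{T,T}/v_{2T} or l_{T,P'}/v at Q'+S for random S.
The quotient is 106121902972908 + 85706923254055*t.
Thus e_{191}(P,Q) = 93912657062607 + 59336481220926*t.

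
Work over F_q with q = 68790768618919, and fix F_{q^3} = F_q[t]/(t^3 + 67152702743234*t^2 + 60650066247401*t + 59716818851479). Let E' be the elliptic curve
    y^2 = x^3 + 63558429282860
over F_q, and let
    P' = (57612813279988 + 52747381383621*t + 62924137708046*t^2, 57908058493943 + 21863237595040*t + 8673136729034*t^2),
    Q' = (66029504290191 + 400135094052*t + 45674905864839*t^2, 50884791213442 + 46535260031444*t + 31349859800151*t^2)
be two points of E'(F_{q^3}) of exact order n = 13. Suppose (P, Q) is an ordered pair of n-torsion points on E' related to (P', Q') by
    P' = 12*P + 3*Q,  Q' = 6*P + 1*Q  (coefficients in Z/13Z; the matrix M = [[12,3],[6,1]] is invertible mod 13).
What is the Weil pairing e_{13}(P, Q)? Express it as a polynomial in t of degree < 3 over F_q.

Under M = [[12,3],[6,1]] in GL_2(Z/13), e_{13}(P',Q') = e_{13}(P,Q)^(12*1-3*6 mod 13).
So e_{13}(P,Q) = e_{13}(P',Q')^{2}, since 7*2 = 1 mod 13.
Miller loop for e_{13} over F_{68790768618919^3}: bits of 13 = 1101; 3 double steps + 2 add steps, l/v at each.
f_P(D_Q)/f_Q(D_P) = 14760387199797 + 46810569870301*t + 64253046248865*t^2.
e_{13}(P,Q) = (14760387199797 + 46810569870301*t + 64253046248865*t^2)^{2} = 15210700443821 + 54925151149617*t + 37600194491289*t^2.

15210700443821 + 54925151149617*t + 37600194491289*t^2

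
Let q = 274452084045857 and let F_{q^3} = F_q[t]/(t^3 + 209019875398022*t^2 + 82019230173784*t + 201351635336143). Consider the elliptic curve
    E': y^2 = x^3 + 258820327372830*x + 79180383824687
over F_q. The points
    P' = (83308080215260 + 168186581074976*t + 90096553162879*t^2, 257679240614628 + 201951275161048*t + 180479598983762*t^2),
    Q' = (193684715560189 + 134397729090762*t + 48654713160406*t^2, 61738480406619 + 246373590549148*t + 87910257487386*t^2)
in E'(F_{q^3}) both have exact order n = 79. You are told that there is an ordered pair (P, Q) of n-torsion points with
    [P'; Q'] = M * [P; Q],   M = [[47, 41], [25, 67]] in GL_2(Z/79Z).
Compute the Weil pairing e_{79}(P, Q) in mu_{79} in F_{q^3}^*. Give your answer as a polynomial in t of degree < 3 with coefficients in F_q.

133971922988112 + 235233207309074*t + 5778570083876*t^2

e_{79} is bilinear + alternating on E[79], so e_{79}(47*P + 41*Q, 25*P + 67*Q) = e_{79}(P,Q)^(47*67-41*25).
So e_{79}(P,Q) = e_{79}(P',Q')^{35}, since 70*35 = 1 mod 79.
Miller loop for e_{79} over F_{274452084045857^3}: bits of 79 = 1001111; 6 double steps + 4 add steps, l/v at each.
Result: e(P',Q') = 259168387681299 + 55920142399873*t + 217235860136860*t^2.
e_{79}(P,Q) = (259168387681299 + 55920142399873*t + 217235860136860*t^2)^{35} = 133971922988112 + 235233207309074*t + 5778570083876*t^2.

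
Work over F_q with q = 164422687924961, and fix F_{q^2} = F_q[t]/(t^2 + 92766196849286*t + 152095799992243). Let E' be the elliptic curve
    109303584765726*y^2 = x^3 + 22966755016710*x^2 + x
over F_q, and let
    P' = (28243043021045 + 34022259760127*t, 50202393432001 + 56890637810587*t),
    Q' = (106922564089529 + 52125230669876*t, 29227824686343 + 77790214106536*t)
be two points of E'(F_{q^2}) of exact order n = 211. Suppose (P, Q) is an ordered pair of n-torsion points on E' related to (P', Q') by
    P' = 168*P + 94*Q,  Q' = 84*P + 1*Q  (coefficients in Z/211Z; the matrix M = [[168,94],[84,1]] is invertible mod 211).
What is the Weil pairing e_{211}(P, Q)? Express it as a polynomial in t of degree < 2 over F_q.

101579613472653 + 51175657482370*t

Alternating bilinearity on E[211] (values in mu_{211} in F_{164422687924961^2}) gives e(P',Q') = e(P,Q)^det(M).
Inverting 79 mod 211: 203. Thus e_{211}(P,Q) = e(P',Q')^{203}.
Set x_W=57802038974113*u+138234161483413, y_W=57802038974113*v; then E': y_W^2=x_W^3+117822381773699*x_W+158908212317015.
n = 211 = (11010011)_2 (8 bits, wt 5); accumulate f_{211,P'}(Q'+S)/f_{211,P'}(S) along the 7-step ladder.
So e_{211}(P',Q') = 126567280527635 + 112462038703840*t.
Thus e_{211}(P,Q) = 101579613472653 + 51175657482370*t.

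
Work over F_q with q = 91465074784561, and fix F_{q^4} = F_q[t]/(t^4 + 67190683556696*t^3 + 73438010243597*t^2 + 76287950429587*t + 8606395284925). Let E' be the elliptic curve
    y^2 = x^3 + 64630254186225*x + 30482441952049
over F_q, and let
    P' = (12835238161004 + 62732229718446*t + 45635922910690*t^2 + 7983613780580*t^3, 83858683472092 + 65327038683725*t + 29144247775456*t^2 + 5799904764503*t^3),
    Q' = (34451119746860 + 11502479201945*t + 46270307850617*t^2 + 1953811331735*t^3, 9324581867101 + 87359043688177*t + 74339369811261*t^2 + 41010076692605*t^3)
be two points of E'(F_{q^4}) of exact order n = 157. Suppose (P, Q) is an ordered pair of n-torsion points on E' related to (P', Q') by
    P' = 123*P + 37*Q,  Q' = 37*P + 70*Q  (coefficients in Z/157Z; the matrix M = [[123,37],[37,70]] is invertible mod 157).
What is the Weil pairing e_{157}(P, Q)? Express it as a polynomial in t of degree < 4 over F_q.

78107407489343 + 14085257617985*t + 81480066709597*t^2 + 32623481026154*t^3

Since e_{157}(P,P)=e_{157}(Q,Q)=1 and e_{157}(Q,P)=e_{157}(P,Q)^{-1}, expanding e_{157}(123*P + 37*Q,37*P + 70*Q) leaves e(P,Q)^det(M).
det M = 123*70 - 37*37 = 7241 = 19 (mod 157); 19^{-1} = 124 (mod 157).
8-bit Miller (10011101) on E'/F_{91465074784561} with a'=64630254186225, b'=30482441952049: accumulate tangent/chord ratios at Q'+S and P'+S'.
f_P(D_Q)/f_Q(D_P) = 6119334357702 + 90788427770387*t + 87853791276011*t^2 + 14689954698728*t^3.
(6119334357702 + 90788427770387*t + 87853791276011*t^2 + 14689954698728*t^3)^{124} mod (91465074784561,f) = 78107407489343 + 14085257617985*t + 81480066709597*t^2 + 32623481026154*t^3.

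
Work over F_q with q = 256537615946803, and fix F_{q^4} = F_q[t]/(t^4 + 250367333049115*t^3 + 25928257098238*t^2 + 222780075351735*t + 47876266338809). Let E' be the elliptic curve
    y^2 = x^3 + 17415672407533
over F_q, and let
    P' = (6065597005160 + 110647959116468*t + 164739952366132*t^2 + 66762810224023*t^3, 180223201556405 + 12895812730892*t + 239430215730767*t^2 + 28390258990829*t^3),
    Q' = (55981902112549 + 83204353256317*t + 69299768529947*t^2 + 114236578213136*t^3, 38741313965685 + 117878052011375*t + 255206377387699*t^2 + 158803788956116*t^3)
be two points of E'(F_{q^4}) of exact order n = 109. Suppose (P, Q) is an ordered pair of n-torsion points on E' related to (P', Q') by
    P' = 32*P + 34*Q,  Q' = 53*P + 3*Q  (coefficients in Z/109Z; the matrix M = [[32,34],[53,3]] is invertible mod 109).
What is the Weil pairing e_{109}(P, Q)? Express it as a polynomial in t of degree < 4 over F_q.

Under M = [[32,34],[53,3]] in GL_2(Z/109), e_{109}(P',Q') = e_{109}(P,Q)^(32*3-34*53 mod 109).
Inverting 38 mod 109: 66. Thus e_{109}(P,Q) = e(P',Q')^{66}.
n = 109 = (1101101)_2 (7 bits, wt 5); accumulate f_{109,P'}(Q'+S)/f_{109,P'}(S) along the 6-step ladder.
Result: e(P',Q') = 28299537712456 + 23452558438243*t + 145412214439949*t^2 + 3334090431563*t^3.
Finally e_{109}(P,Q) = 23190794968828 + 111809919513984*t + 186162491132193*t^2 + 58944085805479*t^3.

23190794968828 + 111809919513984*t + 186162491132193*t^2 + 58944085805479*t^3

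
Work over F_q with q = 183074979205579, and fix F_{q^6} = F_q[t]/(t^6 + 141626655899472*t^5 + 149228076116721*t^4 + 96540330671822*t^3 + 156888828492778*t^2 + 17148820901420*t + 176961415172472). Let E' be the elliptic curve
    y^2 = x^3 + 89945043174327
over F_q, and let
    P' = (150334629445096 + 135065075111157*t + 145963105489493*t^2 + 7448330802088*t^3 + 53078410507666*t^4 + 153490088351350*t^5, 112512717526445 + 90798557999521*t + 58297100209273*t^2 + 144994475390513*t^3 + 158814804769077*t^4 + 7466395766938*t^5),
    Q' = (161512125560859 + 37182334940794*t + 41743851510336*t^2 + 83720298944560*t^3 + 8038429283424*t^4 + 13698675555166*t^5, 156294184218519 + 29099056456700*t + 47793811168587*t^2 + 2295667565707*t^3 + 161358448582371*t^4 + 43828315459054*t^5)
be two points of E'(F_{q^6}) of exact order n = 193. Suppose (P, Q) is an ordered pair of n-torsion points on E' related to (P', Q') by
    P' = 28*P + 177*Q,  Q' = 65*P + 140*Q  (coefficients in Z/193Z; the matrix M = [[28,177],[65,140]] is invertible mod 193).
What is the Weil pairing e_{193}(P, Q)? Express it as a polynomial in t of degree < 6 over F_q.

The 193-Weil pairing on E[193] over F_{183074979205579} is alternating-bilinear: e_{193}(P',Q') = e_{193}(P,Q)^det(M).
det M = 28*140 - 177*65 = -7585 = 135 (mod 193); 135^{-1} = 183 (mod 193).
Double-and-add over 11000001: 8-1 doublings, 3-1 additions; each step l_{T,T}/v_{2T} or l_{T,P'}/v at Q'+S for random S.
e_{193}(P',Q') = 36228176709478 + 166713544132050*t + 100089701347339*t^2 + 46567722800387*t^3 + 177474669504984*t^4 + 38169859316305*t^5.
e_{193}(P,Q) = (36228176709478 + 166713544132050*t + 100089701347339*t^2 + 46567722800387*t^3 + 177474669504984*t^4 + 38169859316305*t^5)^{183} = 77616897986143 + 1756306624579*t + 19366228156063*t^2 + 104493162911770*t^3 + 63902563177711*t^4 + 23638290426278*t^5.

77616897986143 + 1756306624579*t + 19366228156063*t^2 + 104493162911770*t^3 + 63902563177711*t^4 + 23638290426278*t^5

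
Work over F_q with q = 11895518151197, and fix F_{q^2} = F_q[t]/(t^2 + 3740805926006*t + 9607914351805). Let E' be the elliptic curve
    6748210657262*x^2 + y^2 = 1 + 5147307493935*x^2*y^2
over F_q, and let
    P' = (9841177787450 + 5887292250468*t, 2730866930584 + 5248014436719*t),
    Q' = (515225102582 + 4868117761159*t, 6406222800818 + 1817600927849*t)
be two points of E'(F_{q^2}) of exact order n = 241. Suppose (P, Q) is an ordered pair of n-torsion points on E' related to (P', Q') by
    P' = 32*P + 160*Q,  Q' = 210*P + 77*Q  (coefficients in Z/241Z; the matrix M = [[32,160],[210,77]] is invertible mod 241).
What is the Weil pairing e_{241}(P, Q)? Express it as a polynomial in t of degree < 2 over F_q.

4407512609352 + 4863586554286*t

Since e_{241}(P,P)=e_{241}(Q,Q)=1 and e_{241}(Q,P)=e_{241}(P,Q)^{-1}, expanding e_{241}(32*P + 160*Q,210*P + 77*Q) leaves e(P,Q)^det(M).
Inverting 194 mod 241: 41. Thus e_{241}(P,Q) = e(P',Q')^{41}.
Edwards->Montgomery: u=(1+y)/(1-y), v=u/x -> 8300919284503v^2=u^3+u; then x_W=3374105328631u: y^2=x^3+6728690495630*x.
8-bit Miller (11110001) on E'/F_{11895518151197} with a'=6728690495630, b'=0: accumulate tangent/chord ratios at Q'+S and P'+S'.
So e_{241}(P',Q') = 11474878451302 + 11034867299956*t.
e_{241}(P,Q) = (11474878451302 + 11034867299956*t)^{41} = 4407512609352 + 4863586554286*t.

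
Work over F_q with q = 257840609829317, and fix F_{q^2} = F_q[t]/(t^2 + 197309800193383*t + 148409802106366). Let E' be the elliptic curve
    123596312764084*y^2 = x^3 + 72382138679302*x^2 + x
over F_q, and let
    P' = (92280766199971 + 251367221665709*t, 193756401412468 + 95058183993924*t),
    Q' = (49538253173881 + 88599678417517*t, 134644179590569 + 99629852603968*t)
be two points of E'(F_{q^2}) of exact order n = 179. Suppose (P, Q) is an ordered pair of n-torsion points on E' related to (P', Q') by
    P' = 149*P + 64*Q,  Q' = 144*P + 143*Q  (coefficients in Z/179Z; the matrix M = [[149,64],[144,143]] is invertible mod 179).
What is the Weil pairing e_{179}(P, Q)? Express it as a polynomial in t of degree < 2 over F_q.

7677692519791 + 212070783655977*t

The 179-Weil pairing on E[179] over F_{257840609829317} is alternating-bilinear: e_{179}(P',Q') = e_{179}(P,Q)^det(M).
149*143 - 64*144 = 12091; reduced mod 179: det = 98, inverse 137.
Montgomery->Weierstrass: x_W = 73259502339967*x+115566446766872, y_W=73259502339967*y on F_{257840609829317}; lands on y^2=x^3+136500304467209*x+50812578497327.
Build f_{179,P'} and f_{179,Q'} via the 8-bit ladder of 179=10110011_2; evaluate at shifted divisors; quotient in F_{257840609829317^2}.
e_{179}(P',Q') = 9924910347766 + 145897180357269*t.
Thus e_{179}(P,Q) = 7677692519791 + 212070783655977*t.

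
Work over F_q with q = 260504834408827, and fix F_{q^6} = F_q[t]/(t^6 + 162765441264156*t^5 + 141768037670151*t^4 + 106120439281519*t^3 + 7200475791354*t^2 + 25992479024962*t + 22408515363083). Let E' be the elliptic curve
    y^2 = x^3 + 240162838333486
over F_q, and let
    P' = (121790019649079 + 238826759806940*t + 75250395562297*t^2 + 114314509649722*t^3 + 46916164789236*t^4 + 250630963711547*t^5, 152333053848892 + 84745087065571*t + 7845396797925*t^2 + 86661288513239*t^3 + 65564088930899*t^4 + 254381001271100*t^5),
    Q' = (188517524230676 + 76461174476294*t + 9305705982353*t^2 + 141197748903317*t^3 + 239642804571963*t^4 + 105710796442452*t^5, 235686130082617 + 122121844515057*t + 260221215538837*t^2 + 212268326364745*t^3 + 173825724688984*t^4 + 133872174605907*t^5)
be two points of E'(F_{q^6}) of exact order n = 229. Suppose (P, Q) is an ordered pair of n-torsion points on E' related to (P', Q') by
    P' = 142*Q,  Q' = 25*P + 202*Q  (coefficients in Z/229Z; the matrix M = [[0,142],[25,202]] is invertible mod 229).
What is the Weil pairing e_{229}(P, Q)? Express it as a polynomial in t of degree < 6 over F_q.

Since e_{229}(P,P)=e_{229}(Q,Q)=1 and e_{229}(Q,P)=e_{229}(P,Q)^{-1}, expanding e_{229}(142*Q,25*P + 202*Q) leaves e(P,Q)^det(M).
det M = 0*202 - 142*25 = -3550 = 114 (mod 229); 114^{-1} = 227 (mod 229).
Run Miller on y^2=x^3+240162838333486 over F_{260504834408827}: ladder 11100101 (8 bits); e = f_P(D_Q)/f_Q(D_P).
Miller gives e_{229}(P',Q') = 53569057801843 + 40771709430128*t + 64488001759650*t^2 + 168900186925423*t^3 + 36199085836773*t^4 + 144466169726633*t^5 in F_{260504834408827^6}.
Thus e_{229}(P,Q) = 42524622939842 + 118241795919839*t + 9894051228555*t^2 + 67252311106513*t^3 + 48739638129152*t^4 + 219265706526329*t^5.

42524622939842 + 118241795919839*t + 9894051228555*t^2 + 67252311106513*t^3 + 48739638129152*t^4 + 219265706526329*t^5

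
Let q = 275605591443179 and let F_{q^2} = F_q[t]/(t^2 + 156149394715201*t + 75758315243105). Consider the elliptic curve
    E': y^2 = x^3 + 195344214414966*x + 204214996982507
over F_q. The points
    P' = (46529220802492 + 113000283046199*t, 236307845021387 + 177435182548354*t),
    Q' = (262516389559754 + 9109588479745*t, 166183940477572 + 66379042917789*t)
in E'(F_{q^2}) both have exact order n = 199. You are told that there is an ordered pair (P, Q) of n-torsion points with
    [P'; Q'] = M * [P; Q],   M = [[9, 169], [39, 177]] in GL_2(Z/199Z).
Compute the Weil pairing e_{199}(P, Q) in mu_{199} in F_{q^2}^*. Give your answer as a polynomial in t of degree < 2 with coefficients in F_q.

Alternating bilinearity on E[199] (values in mu_{199} in F_{275605591443179^2}) gives e(P',Q') = e(P,Q)^det(M).
det(M) mod 199 = 176; its inverse in (Z/199)^* is 173 (check: 176*173 mod 199 = 1).
n = 199 = (11000111)_2 (8 bits, wt 5); accumulate f_{199,P'}(Q'+S)/f_{199,P'}(S) along the 7-step ladder.
The quotient is 141963817569630 + 78969534331375*t.
Hence e(P,Q) = 69859908601841 + 264119011240791*t in F_{275605591443179^2}^*.

69859908601841 + 264119011240791*t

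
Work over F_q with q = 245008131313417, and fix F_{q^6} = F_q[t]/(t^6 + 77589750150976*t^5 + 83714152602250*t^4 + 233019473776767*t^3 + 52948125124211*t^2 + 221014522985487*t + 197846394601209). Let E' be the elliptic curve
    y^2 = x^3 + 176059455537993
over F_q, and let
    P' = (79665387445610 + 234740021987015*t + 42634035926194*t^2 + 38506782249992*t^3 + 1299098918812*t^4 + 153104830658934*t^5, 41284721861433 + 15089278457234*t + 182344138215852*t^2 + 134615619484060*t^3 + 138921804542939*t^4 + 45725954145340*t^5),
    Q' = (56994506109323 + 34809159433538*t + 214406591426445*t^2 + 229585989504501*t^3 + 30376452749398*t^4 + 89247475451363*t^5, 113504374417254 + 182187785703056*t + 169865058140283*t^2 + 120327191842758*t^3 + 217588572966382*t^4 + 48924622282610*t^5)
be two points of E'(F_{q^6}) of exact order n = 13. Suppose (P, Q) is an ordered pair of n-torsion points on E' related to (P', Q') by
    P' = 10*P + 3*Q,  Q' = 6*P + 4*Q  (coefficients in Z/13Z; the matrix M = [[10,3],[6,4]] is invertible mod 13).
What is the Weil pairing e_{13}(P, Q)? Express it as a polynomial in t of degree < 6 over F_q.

27453639436587 + 12914901901674*t + 192393630253186*t^2 + 160314250765085*t^3 + 109901306089420*t^4 + 235412921798370*t^5

e_{13}(aP+bQ,cP+dQ) = e_{13}(P,Q)^(ad-bc); with (a,b,c,d)=(10,3,6,4) this gives the det-13 law.
Inverting 9 mod 13: 3. Thus e_{13}(P,Q) = e(P',Q')^{3}.
Run Miller on y^2=x^3+176059455537993 over F_{245008131313417}: ladder 1101 (4 bits); e = f_P(D_Q)/f_Q(D_P).
Result: e(P',Q') = 118840409658175 + 35042527082772*t + 36308077687940*t^2 + 166057093579892*t^3 + 229211390820331*t^4 + 137400981307295*t^5.
e_{13}(P,Q) = (118840409658175 + 35042527082772*t + 36308077687940*t^2 + 166057093579892*t^3 + 229211390820331*t^4 + 137400981307295*t^5)^{3} = 27453639436587 + 12914901901674*t + 192393630253186*t^2 + 160314250765085*t^3 + 109901306089420*t^4 + 235412921798370*t^5.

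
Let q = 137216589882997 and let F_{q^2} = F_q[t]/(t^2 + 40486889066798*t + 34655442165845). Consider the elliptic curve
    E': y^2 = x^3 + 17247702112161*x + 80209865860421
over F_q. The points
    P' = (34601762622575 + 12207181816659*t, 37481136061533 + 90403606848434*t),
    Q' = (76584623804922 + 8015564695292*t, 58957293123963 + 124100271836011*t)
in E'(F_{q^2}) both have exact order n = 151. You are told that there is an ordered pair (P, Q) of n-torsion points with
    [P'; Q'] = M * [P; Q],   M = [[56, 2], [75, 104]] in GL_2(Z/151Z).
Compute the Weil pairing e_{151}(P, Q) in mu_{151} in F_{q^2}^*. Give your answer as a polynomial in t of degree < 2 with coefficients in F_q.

99962561399044 + 125628256686085*t

e_{151}(aP+bQ,cP+dQ) = e_{151}(P,Q)^(ad-bc); with (a,b,c,d)=(56,2,75,104) this gives the det-151 law.
det(M) mod 151 = 87; its inverse in (Z/151)^* is 92 (check: 87*92 mod 151 = 1).
Build f_{151,P'} and f_{151,Q'} via the 8-bit ladder of 151=10010111_2; evaluate at shifted divisors; quotient in F_{137216589882997^2}.
f_P(D_Q)/f_Q(D_P) = 101743307963812 + 9600259298551*t.
Hence e(P,Q) = 99962561399044 + 125628256686085*t in F_{137216589882997^2}^*.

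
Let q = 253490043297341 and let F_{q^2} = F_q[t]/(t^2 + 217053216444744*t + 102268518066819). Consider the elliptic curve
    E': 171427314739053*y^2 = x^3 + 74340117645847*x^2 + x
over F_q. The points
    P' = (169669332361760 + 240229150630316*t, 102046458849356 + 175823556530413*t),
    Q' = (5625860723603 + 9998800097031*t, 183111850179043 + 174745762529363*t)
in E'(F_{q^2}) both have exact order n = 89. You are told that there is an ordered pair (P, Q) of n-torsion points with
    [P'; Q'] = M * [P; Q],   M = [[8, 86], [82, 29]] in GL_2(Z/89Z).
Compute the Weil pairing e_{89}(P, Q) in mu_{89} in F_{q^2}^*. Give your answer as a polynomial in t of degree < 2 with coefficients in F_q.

Under M = [[8,86],[82,29]] in GL_2(Z/89), e_{89}(P',Q') = e_{89}(P,Q)^(8*29-86*82 mod 89).
Inverting 33 mod 89: 27. Thus e_{89}(P,Q) = e(P',Q')^{27}.
(x,y)|->(50161161165731x+131827612873195,50161161165731y) sends E' to y^2=x^3+137171937400862*x+108433927717863.
7-bit Miller (1011001) on E'/F_{253490043297341} with a'=137171937400862, b'=108433927717863: accumulate tangent/chord ratios at Q'+S and P'+S'.
Miller gives e_{89}(P',Q') = 92846569699347 + 12280731773292*t in F_{253490043297341^2}.
Hence e(P,Q) = 235713828916843 + 104230290364187*t in F_{253490043297341^2}^*.

235713828916843 + 104230290364187*t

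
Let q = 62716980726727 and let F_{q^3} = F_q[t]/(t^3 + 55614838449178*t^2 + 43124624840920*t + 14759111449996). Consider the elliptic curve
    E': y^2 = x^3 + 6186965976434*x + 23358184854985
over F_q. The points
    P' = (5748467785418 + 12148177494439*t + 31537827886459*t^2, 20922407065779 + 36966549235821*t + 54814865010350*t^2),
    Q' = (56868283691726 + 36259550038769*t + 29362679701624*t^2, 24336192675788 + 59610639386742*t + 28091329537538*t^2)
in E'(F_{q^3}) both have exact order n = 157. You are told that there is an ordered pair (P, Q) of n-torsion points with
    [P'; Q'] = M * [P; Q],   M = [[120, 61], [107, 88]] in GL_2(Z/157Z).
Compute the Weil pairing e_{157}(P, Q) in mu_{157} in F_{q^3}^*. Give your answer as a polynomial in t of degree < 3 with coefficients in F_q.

e_{157} is bilinear + alternating on E[157], so e_{157}(120*P + 61*Q, 107*P + 88*Q) = e_{157}(P,Q)^(120*88-61*107).
Hence e(P,Q) = e(P',Q')^{16} where 16 = 108^{-1} mod 157.
Miller loop for e_{157} over F_{62716980726727^3}: bits of 157 = 10011101; 7 double steps + 4 add steps, l/v at each.
f_P(D_Q)/f_Q(D_P) = 56994176486312 + 17798708372245*t + 16295895056629*t^2.
(56994176486312 + 17798708372245*t + 16295895056629*t^2)^{16} mod (62716980726727,f) = 12586923817515 + 48068526907220*t + 56836056597693*t^2.

12586923817515 + 48068526907220*t + 56836056597693*t^2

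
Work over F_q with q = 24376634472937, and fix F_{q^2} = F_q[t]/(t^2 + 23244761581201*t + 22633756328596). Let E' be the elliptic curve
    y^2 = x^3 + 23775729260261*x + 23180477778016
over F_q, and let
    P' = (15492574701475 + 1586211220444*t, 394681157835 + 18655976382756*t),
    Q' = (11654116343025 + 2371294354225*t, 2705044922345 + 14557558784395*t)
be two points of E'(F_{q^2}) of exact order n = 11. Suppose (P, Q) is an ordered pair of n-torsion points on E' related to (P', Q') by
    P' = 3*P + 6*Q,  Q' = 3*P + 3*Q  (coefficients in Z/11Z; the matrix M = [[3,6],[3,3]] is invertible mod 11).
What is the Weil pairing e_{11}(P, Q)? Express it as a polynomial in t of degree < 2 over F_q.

The 11-Weil pairing on E[11] over F_{24376634472937} is alternating-bilinear: e_{11}(P',Q') = e_{11}(P,Q)^det(M).
3*3 - 6*3 = -9; reduced mod 11: det = 2, inverse 6.
Double-and-add over 1011: 4-1 doublings, 3-1 additions; each step l_{T,T}/v_{2T} or l_{T,P'}/v at Q'+S for random S.
The quotient is 2732425218478 + 685308790806*t.
(2732425218478 + 685308790806*t)^{6} mod (24376634472937,f) = 19352397632418 + 12616093643525*t.

19352397632418 + 12616093643525*t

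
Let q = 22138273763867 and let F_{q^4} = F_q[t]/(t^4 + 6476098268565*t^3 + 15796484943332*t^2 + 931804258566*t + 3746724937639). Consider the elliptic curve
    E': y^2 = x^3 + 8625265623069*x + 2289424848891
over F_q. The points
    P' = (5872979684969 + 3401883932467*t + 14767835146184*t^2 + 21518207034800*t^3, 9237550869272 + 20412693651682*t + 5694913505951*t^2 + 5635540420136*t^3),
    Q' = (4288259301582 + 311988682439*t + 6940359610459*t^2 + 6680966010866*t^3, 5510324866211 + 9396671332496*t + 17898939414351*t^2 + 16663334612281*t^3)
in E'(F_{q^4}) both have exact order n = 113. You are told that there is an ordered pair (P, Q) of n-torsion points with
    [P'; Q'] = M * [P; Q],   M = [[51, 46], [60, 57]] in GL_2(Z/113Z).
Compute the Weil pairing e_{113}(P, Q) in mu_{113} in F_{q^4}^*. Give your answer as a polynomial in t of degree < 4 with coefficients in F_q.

e_{113} is bilinear + alternating on E[113], so e_{113}(51*P + 46*Q, 60*P + 57*Q) = e_{113}(P,Q)^(51*57-46*60).
51*57 - 46*60 = 147; reduced mod 113: det = 34, inverse 10.
Build f_{113,P'} and f_{113,Q'} via the 7-bit ladder of 113=1110001_2; evaluate at shifted divisors; quotient in F_{22138273763867^4}.
The quotient is 1073127313479 + 9443757993480*t + 610891694642*t^2 + 20772767938617*t^3.
Raise to 10: e(P,Q) = 18061336065692 + 2836229011807*t + 6595061061956*t^2 + 7805656699899*t^3 in mu_{113}.

18061336065692 + 2836229011807*t + 6595061061956*t^2 + 7805656699899*t^3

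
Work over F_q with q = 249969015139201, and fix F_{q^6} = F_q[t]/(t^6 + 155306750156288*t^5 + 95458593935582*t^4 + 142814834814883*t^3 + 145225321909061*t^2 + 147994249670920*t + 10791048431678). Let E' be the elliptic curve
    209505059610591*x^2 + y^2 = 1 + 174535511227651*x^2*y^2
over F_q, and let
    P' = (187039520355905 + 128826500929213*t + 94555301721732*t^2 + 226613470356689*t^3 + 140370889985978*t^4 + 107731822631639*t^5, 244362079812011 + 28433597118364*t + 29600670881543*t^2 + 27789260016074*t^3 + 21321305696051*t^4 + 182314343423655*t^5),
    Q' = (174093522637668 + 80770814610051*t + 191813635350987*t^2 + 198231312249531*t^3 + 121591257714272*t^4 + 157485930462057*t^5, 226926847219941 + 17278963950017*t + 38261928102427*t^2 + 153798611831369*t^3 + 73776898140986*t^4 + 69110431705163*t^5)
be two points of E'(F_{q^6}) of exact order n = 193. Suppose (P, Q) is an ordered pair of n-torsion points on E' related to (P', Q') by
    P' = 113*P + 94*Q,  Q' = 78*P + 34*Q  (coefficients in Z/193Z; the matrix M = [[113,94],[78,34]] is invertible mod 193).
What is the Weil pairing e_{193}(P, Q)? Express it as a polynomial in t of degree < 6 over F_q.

92578500319077 + 243672833649698*t + 35873328586406*t^2 + 232008342211943*t^3 + 69423105428771*t^4 + 38595678327050*t^5

Under M = [[113,94],[78,34]] in GL_2(Z/193), e_{193}(P',Q') = e_{193}(P,Q)^(113*34-94*78 mod 193).
det M = 113*34 - 94*78 = -3490 = 177 (mod 193); 177^{-1} = 12 (mod 193).
Map (x,y)_Ed via u=(1+y)/(1-y), v=(1+y)/((1-y)x) to Montgomery A=813040327784,B=81362295132930; then to (a',b')=(228882487736249,234916684832432).
8-bit Miller (11000001) on E'/F_{249969015139201} with a'=228882487736249, b'=234916684832432: accumulate tangent/chord ratios at Q'+S and P'+S'.
So e_{193}(P',Q') = 49356124435557 + 239026994540448*t + 107345054827826*t^2 + 134123715478208*t^3 + 113614596231895*t^4 + 209912290945617*t^5.
Raise to 12: e(P,Q) = 92578500319077 + 243672833649698*t + 35873328586406*t^2 + 232008342211943*t^3 + 69423105428771*t^4 + 38595678327050*t^5 in mu_{193}.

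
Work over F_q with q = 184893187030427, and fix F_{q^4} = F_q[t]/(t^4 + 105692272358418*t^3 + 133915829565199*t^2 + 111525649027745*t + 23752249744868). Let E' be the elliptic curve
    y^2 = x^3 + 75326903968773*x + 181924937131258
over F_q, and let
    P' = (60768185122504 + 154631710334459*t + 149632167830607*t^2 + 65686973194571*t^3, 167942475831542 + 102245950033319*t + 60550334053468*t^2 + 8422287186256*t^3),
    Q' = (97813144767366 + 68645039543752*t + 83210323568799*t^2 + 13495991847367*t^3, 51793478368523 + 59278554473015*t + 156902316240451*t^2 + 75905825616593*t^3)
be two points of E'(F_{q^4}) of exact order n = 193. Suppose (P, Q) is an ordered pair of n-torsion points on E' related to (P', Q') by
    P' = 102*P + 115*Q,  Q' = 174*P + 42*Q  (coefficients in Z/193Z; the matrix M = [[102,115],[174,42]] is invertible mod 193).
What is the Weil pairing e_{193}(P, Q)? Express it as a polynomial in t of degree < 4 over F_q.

e_{193}(aP+bQ,cP+dQ) = e_{193}(P,Q)^(ad-bc); with (a,b,c,d)=(102,115,174,42) this gives the det-193 law.
det(M) mod 193 = 100; its inverse in (Z/193)^* is 83 (check: 100*83 mod 193 = 1).
Miller loop for e_{193} over F_{184893187030427^4}: bits of 193 = 11000001; 7 double steps + 2 add steps, l/v at each.
Miller gives e_{193}(P',Q') = 154716088846948 + 7407649055551*t + 122408767354378*t^2 + 49594190656606*t^3 in F_{184893187030427^4}.
Thus e_{193}(P,Q) = 40914292141279 + 138552821144162*t + 59323187892717*t^2 + 107531784538095*t^3.

40914292141279 + 138552821144162*t + 59323187892717*t^2 + 107531784538095*t^3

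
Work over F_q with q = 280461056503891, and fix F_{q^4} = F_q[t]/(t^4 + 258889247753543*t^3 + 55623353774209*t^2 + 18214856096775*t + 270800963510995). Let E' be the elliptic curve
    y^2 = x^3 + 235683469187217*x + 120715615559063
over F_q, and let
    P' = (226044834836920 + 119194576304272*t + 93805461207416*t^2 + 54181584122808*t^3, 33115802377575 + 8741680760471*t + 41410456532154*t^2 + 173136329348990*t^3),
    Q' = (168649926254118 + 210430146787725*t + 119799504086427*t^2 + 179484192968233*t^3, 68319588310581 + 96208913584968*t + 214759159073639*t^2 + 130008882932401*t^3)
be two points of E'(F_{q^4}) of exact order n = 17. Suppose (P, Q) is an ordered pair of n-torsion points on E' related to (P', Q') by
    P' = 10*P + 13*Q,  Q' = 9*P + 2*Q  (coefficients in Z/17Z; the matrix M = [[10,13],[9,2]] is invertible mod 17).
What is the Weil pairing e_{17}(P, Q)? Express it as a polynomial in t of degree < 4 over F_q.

e_{17} is bilinear + alternating on E[17], so e_{17}(10*P + 13*Q, 9*P + 2*Q) = e_{17}(P,Q)^(10*2-13*9).
10*2 - 13*9 = -97; reduced mod 17: det = 5, inverse 7.
n = 17 = (10001)_2 (5 bits, wt 2); accumulate f_{17,P'}(Q'+S)/f_{17,P'}(S) along the 4-step ladder.
f_P(D_Q)/f_Q(D_P) = 84118827263862 + 136552921572943*t + 91962644551999*t^2 + 30788667543709*t^3.
e_{17}(P,Q) = (84118827263862 + 136552921572943*t + 91962644551999*t^2 + 30788667543709*t^3)^{7} = 152669457821429 + 264066008377971*t + 43868044921131*t^2 + 243578367181348*t^3.

152669457821429 + 264066008377971*t + 43868044921131*t^2 + 243578367181348*t^3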